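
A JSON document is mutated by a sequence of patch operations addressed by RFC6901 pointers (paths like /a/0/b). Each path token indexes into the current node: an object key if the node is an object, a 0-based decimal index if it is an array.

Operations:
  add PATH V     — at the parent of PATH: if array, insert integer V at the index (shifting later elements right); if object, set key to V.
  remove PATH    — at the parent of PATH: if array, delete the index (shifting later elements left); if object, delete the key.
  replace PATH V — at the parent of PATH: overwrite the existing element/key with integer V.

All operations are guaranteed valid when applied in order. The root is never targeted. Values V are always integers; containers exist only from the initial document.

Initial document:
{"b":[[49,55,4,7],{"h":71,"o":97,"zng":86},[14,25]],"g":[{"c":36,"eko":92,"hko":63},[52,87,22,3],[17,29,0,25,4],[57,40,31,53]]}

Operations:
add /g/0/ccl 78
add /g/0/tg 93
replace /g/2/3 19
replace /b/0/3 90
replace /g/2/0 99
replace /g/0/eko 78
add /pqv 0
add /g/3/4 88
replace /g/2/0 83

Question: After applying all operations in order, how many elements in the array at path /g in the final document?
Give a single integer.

After op 1 (add /g/0/ccl 78): {"b":[[49,55,4,7],{"h":71,"o":97,"zng":86},[14,25]],"g":[{"c":36,"ccl":78,"eko":92,"hko":63},[52,87,22,3],[17,29,0,25,4],[57,40,31,53]]}
After op 2 (add /g/0/tg 93): {"b":[[49,55,4,7],{"h":71,"o":97,"zng":86},[14,25]],"g":[{"c":36,"ccl":78,"eko":92,"hko":63,"tg":93},[52,87,22,3],[17,29,0,25,4],[57,40,31,53]]}
After op 3 (replace /g/2/3 19): {"b":[[49,55,4,7],{"h":71,"o":97,"zng":86},[14,25]],"g":[{"c":36,"ccl":78,"eko":92,"hko":63,"tg":93},[52,87,22,3],[17,29,0,19,4],[57,40,31,53]]}
After op 4 (replace /b/0/3 90): {"b":[[49,55,4,90],{"h":71,"o":97,"zng":86},[14,25]],"g":[{"c":36,"ccl":78,"eko":92,"hko":63,"tg":93},[52,87,22,3],[17,29,0,19,4],[57,40,31,53]]}
After op 5 (replace /g/2/0 99): {"b":[[49,55,4,90],{"h":71,"o":97,"zng":86},[14,25]],"g":[{"c":36,"ccl":78,"eko":92,"hko":63,"tg":93},[52,87,22,3],[99,29,0,19,4],[57,40,31,53]]}
After op 6 (replace /g/0/eko 78): {"b":[[49,55,4,90],{"h":71,"o":97,"zng":86},[14,25]],"g":[{"c":36,"ccl":78,"eko":78,"hko":63,"tg":93},[52,87,22,3],[99,29,0,19,4],[57,40,31,53]]}
After op 7 (add /pqv 0): {"b":[[49,55,4,90],{"h":71,"o":97,"zng":86},[14,25]],"g":[{"c":36,"ccl":78,"eko":78,"hko":63,"tg":93},[52,87,22,3],[99,29,0,19,4],[57,40,31,53]],"pqv":0}
After op 8 (add /g/3/4 88): {"b":[[49,55,4,90],{"h":71,"o":97,"zng":86},[14,25]],"g":[{"c":36,"ccl":78,"eko":78,"hko":63,"tg":93},[52,87,22,3],[99,29,0,19,4],[57,40,31,53,88]],"pqv":0}
After op 9 (replace /g/2/0 83): {"b":[[49,55,4,90],{"h":71,"o":97,"zng":86},[14,25]],"g":[{"c":36,"ccl":78,"eko":78,"hko":63,"tg":93},[52,87,22,3],[83,29,0,19,4],[57,40,31,53,88]],"pqv":0}
Size at path /g: 4

Answer: 4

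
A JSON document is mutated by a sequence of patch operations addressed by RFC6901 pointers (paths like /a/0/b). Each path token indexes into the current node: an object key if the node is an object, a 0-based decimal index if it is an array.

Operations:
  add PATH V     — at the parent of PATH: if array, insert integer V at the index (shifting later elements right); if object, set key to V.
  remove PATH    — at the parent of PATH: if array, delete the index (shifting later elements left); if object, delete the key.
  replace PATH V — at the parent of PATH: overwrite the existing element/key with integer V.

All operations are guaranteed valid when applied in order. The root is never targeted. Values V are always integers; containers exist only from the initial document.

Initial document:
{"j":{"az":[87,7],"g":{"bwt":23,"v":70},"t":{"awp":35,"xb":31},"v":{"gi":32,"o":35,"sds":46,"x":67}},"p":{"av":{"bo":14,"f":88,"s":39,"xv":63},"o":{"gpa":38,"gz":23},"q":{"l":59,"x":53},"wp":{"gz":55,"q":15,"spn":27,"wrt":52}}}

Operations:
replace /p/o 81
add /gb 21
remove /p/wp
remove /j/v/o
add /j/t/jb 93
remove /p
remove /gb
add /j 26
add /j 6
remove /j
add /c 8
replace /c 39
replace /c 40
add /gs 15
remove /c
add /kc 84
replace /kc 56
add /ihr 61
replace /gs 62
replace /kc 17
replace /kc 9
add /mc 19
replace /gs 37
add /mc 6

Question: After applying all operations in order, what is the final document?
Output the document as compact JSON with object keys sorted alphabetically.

After op 1 (replace /p/o 81): {"j":{"az":[87,7],"g":{"bwt":23,"v":70},"t":{"awp":35,"xb":31},"v":{"gi":32,"o":35,"sds":46,"x":67}},"p":{"av":{"bo":14,"f":88,"s":39,"xv":63},"o":81,"q":{"l":59,"x":53},"wp":{"gz":55,"q":15,"spn":27,"wrt":52}}}
After op 2 (add /gb 21): {"gb":21,"j":{"az":[87,7],"g":{"bwt":23,"v":70},"t":{"awp":35,"xb":31},"v":{"gi":32,"o":35,"sds":46,"x":67}},"p":{"av":{"bo":14,"f":88,"s":39,"xv":63},"o":81,"q":{"l":59,"x":53},"wp":{"gz":55,"q":15,"spn":27,"wrt":52}}}
After op 3 (remove /p/wp): {"gb":21,"j":{"az":[87,7],"g":{"bwt":23,"v":70},"t":{"awp":35,"xb":31},"v":{"gi":32,"o":35,"sds":46,"x":67}},"p":{"av":{"bo":14,"f":88,"s":39,"xv":63},"o":81,"q":{"l":59,"x":53}}}
After op 4 (remove /j/v/o): {"gb":21,"j":{"az":[87,7],"g":{"bwt":23,"v":70},"t":{"awp":35,"xb":31},"v":{"gi":32,"sds":46,"x":67}},"p":{"av":{"bo":14,"f":88,"s":39,"xv":63},"o":81,"q":{"l":59,"x":53}}}
After op 5 (add /j/t/jb 93): {"gb":21,"j":{"az":[87,7],"g":{"bwt":23,"v":70},"t":{"awp":35,"jb":93,"xb":31},"v":{"gi":32,"sds":46,"x":67}},"p":{"av":{"bo":14,"f":88,"s":39,"xv":63},"o":81,"q":{"l":59,"x":53}}}
After op 6 (remove /p): {"gb":21,"j":{"az":[87,7],"g":{"bwt":23,"v":70},"t":{"awp":35,"jb":93,"xb":31},"v":{"gi":32,"sds":46,"x":67}}}
After op 7 (remove /gb): {"j":{"az":[87,7],"g":{"bwt":23,"v":70},"t":{"awp":35,"jb":93,"xb":31},"v":{"gi":32,"sds":46,"x":67}}}
After op 8 (add /j 26): {"j":26}
After op 9 (add /j 6): {"j":6}
After op 10 (remove /j): {}
After op 11 (add /c 8): {"c":8}
After op 12 (replace /c 39): {"c":39}
After op 13 (replace /c 40): {"c":40}
After op 14 (add /gs 15): {"c":40,"gs":15}
After op 15 (remove /c): {"gs":15}
After op 16 (add /kc 84): {"gs":15,"kc":84}
After op 17 (replace /kc 56): {"gs":15,"kc":56}
After op 18 (add /ihr 61): {"gs":15,"ihr":61,"kc":56}
After op 19 (replace /gs 62): {"gs":62,"ihr":61,"kc":56}
After op 20 (replace /kc 17): {"gs":62,"ihr":61,"kc":17}
After op 21 (replace /kc 9): {"gs":62,"ihr":61,"kc":9}
After op 22 (add /mc 19): {"gs":62,"ihr":61,"kc":9,"mc":19}
After op 23 (replace /gs 37): {"gs":37,"ihr":61,"kc":9,"mc":19}
After op 24 (add /mc 6): {"gs":37,"ihr":61,"kc":9,"mc":6}

Answer: {"gs":37,"ihr":61,"kc":9,"mc":6}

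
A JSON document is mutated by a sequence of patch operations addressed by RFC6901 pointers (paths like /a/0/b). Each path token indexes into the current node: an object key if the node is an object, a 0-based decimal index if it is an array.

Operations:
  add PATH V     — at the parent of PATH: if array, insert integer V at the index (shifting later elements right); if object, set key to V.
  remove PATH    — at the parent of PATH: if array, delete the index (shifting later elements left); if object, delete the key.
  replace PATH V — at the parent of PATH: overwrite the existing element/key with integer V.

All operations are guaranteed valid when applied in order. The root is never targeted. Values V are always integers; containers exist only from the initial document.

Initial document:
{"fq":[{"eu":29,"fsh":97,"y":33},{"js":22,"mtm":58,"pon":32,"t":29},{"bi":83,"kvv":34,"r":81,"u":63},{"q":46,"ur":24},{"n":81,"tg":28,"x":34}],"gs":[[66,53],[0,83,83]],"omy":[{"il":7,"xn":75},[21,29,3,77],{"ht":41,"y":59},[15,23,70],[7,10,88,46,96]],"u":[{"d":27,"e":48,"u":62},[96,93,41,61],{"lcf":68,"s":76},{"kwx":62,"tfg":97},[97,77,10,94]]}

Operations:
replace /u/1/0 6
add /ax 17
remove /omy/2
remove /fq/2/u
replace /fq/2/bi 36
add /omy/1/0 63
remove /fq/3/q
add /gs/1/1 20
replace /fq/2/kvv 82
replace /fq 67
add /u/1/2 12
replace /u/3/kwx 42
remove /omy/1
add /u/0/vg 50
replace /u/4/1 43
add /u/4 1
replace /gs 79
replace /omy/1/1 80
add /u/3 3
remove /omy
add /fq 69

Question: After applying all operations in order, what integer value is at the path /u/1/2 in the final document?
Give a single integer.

After op 1 (replace /u/1/0 6): {"fq":[{"eu":29,"fsh":97,"y":33},{"js":22,"mtm":58,"pon":32,"t":29},{"bi":83,"kvv":34,"r":81,"u":63},{"q":46,"ur":24},{"n":81,"tg":28,"x":34}],"gs":[[66,53],[0,83,83]],"omy":[{"il":7,"xn":75},[21,29,3,77],{"ht":41,"y":59},[15,23,70],[7,10,88,46,96]],"u":[{"d":27,"e":48,"u":62},[6,93,41,61],{"lcf":68,"s":76},{"kwx":62,"tfg":97},[97,77,10,94]]}
After op 2 (add /ax 17): {"ax":17,"fq":[{"eu":29,"fsh":97,"y":33},{"js":22,"mtm":58,"pon":32,"t":29},{"bi":83,"kvv":34,"r":81,"u":63},{"q":46,"ur":24},{"n":81,"tg":28,"x":34}],"gs":[[66,53],[0,83,83]],"omy":[{"il":7,"xn":75},[21,29,3,77],{"ht":41,"y":59},[15,23,70],[7,10,88,46,96]],"u":[{"d":27,"e":48,"u":62},[6,93,41,61],{"lcf":68,"s":76},{"kwx":62,"tfg":97},[97,77,10,94]]}
After op 3 (remove /omy/2): {"ax":17,"fq":[{"eu":29,"fsh":97,"y":33},{"js":22,"mtm":58,"pon":32,"t":29},{"bi":83,"kvv":34,"r":81,"u":63},{"q":46,"ur":24},{"n":81,"tg":28,"x":34}],"gs":[[66,53],[0,83,83]],"omy":[{"il":7,"xn":75},[21,29,3,77],[15,23,70],[7,10,88,46,96]],"u":[{"d":27,"e":48,"u":62},[6,93,41,61],{"lcf":68,"s":76},{"kwx":62,"tfg":97},[97,77,10,94]]}
After op 4 (remove /fq/2/u): {"ax":17,"fq":[{"eu":29,"fsh":97,"y":33},{"js":22,"mtm":58,"pon":32,"t":29},{"bi":83,"kvv":34,"r":81},{"q":46,"ur":24},{"n":81,"tg":28,"x":34}],"gs":[[66,53],[0,83,83]],"omy":[{"il":7,"xn":75},[21,29,3,77],[15,23,70],[7,10,88,46,96]],"u":[{"d":27,"e":48,"u":62},[6,93,41,61],{"lcf":68,"s":76},{"kwx":62,"tfg":97},[97,77,10,94]]}
After op 5 (replace /fq/2/bi 36): {"ax":17,"fq":[{"eu":29,"fsh":97,"y":33},{"js":22,"mtm":58,"pon":32,"t":29},{"bi":36,"kvv":34,"r":81},{"q":46,"ur":24},{"n":81,"tg":28,"x":34}],"gs":[[66,53],[0,83,83]],"omy":[{"il":7,"xn":75},[21,29,3,77],[15,23,70],[7,10,88,46,96]],"u":[{"d":27,"e":48,"u":62},[6,93,41,61],{"lcf":68,"s":76},{"kwx":62,"tfg":97},[97,77,10,94]]}
After op 6 (add /omy/1/0 63): {"ax":17,"fq":[{"eu":29,"fsh":97,"y":33},{"js":22,"mtm":58,"pon":32,"t":29},{"bi":36,"kvv":34,"r":81},{"q":46,"ur":24},{"n":81,"tg":28,"x":34}],"gs":[[66,53],[0,83,83]],"omy":[{"il":7,"xn":75},[63,21,29,3,77],[15,23,70],[7,10,88,46,96]],"u":[{"d":27,"e":48,"u":62},[6,93,41,61],{"lcf":68,"s":76},{"kwx":62,"tfg":97},[97,77,10,94]]}
After op 7 (remove /fq/3/q): {"ax":17,"fq":[{"eu":29,"fsh":97,"y":33},{"js":22,"mtm":58,"pon":32,"t":29},{"bi":36,"kvv":34,"r":81},{"ur":24},{"n":81,"tg":28,"x":34}],"gs":[[66,53],[0,83,83]],"omy":[{"il":7,"xn":75},[63,21,29,3,77],[15,23,70],[7,10,88,46,96]],"u":[{"d":27,"e":48,"u":62},[6,93,41,61],{"lcf":68,"s":76},{"kwx":62,"tfg":97},[97,77,10,94]]}
After op 8 (add /gs/1/1 20): {"ax":17,"fq":[{"eu":29,"fsh":97,"y":33},{"js":22,"mtm":58,"pon":32,"t":29},{"bi":36,"kvv":34,"r":81},{"ur":24},{"n":81,"tg":28,"x":34}],"gs":[[66,53],[0,20,83,83]],"omy":[{"il":7,"xn":75},[63,21,29,3,77],[15,23,70],[7,10,88,46,96]],"u":[{"d":27,"e":48,"u":62},[6,93,41,61],{"lcf":68,"s":76},{"kwx":62,"tfg":97},[97,77,10,94]]}
After op 9 (replace /fq/2/kvv 82): {"ax":17,"fq":[{"eu":29,"fsh":97,"y":33},{"js":22,"mtm":58,"pon":32,"t":29},{"bi":36,"kvv":82,"r":81},{"ur":24},{"n":81,"tg":28,"x":34}],"gs":[[66,53],[0,20,83,83]],"omy":[{"il":7,"xn":75},[63,21,29,3,77],[15,23,70],[7,10,88,46,96]],"u":[{"d":27,"e":48,"u":62},[6,93,41,61],{"lcf":68,"s":76},{"kwx":62,"tfg":97},[97,77,10,94]]}
After op 10 (replace /fq 67): {"ax":17,"fq":67,"gs":[[66,53],[0,20,83,83]],"omy":[{"il":7,"xn":75},[63,21,29,3,77],[15,23,70],[7,10,88,46,96]],"u":[{"d":27,"e":48,"u":62},[6,93,41,61],{"lcf":68,"s":76},{"kwx":62,"tfg":97},[97,77,10,94]]}
After op 11 (add /u/1/2 12): {"ax":17,"fq":67,"gs":[[66,53],[0,20,83,83]],"omy":[{"il":7,"xn":75},[63,21,29,3,77],[15,23,70],[7,10,88,46,96]],"u":[{"d":27,"e":48,"u":62},[6,93,12,41,61],{"lcf":68,"s":76},{"kwx":62,"tfg":97},[97,77,10,94]]}
After op 12 (replace /u/3/kwx 42): {"ax":17,"fq":67,"gs":[[66,53],[0,20,83,83]],"omy":[{"il":7,"xn":75},[63,21,29,3,77],[15,23,70],[7,10,88,46,96]],"u":[{"d":27,"e":48,"u":62},[6,93,12,41,61],{"lcf":68,"s":76},{"kwx":42,"tfg":97},[97,77,10,94]]}
After op 13 (remove /omy/1): {"ax":17,"fq":67,"gs":[[66,53],[0,20,83,83]],"omy":[{"il":7,"xn":75},[15,23,70],[7,10,88,46,96]],"u":[{"d":27,"e":48,"u":62},[6,93,12,41,61],{"lcf":68,"s":76},{"kwx":42,"tfg":97},[97,77,10,94]]}
After op 14 (add /u/0/vg 50): {"ax":17,"fq":67,"gs":[[66,53],[0,20,83,83]],"omy":[{"il":7,"xn":75},[15,23,70],[7,10,88,46,96]],"u":[{"d":27,"e":48,"u":62,"vg":50},[6,93,12,41,61],{"lcf":68,"s":76},{"kwx":42,"tfg":97},[97,77,10,94]]}
After op 15 (replace /u/4/1 43): {"ax":17,"fq":67,"gs":[[66,53],[0,20,83,83]],"omy":[{"il":7,"xn":75},[15,23,70],[7,10,88,46,96]],"u":[{"d":27,"e":48,"u":62,"vg":50},[6,93,12,41,61],{"lcf":68,"s":76},{"kwx":42,"tfg":97},[97,43,10,94]]}
After op 16 (add /u/4 1): {"ax":17,"fq":67,"gs":[[66,53],[0,20,83,83]],"omy":[{"il":7,"xn":75},[15,23,70],[7,10,88,46,96]],"u":[{"d":27,"e":48,"u":62,"vg":50},[6,93,12,41,61],{"lcf":68,"s":76},{"kwx":42,"tfg":97},1,[97,43,10,94]]}
After op 17 (replace /gs 79): {"ax":17,"fq":67,"gs":79,"omy":[{"il":7,"xn":75},[15,23,70],[7,10,88,46,96]],"u":[{"d":27,"e":48,"u":62,"vg":50},[6,93,12,41,61],{"lcf":68,"s":76},{"kwx":42,"tfg":97},1,[97,43,10,94]]}
After op 18 (replace /omy/1/1 80): {"ax":17,"fq":67,"gs":79,"omy":[{"il":7,"xn":75},[15,80,70],[7,10,88,46,96]],"u":[{"d":27,"e":48,"u":62,"vg":50},[6,93,12,41,61],{"lcf":68,"s":76},{"kwx":42,"tfg":97},1,[97,43,10,94]]}
After op 19 (add /u/3 3): {"ax":17,"fq":67,"gs":79,"omy":[{"il":7,"xn":75},[15,80,70],[7,10,88,46,96]],"u":[{"d":27,"e":48,"u":62,"vg":50},[6,93,12,41,61],{"lcf":68,"s":76},3,{"kwx":42,"tfg":97},1,[97,43,10,94]]}
After op 20 (remove /omy): {"ax":17,"fq":67,"gs":79,"u":[{"d":27,"e":48,"u":62,"vg":50},[6,93,12,41,61],{"lcf":68,"s":76},3,{"kwx":42,"tfg":97},1,[97,43,10,94]]}
After op 21 (add /fq 69): {"ax":17,"fq":69,"gs":79,"u":[{"d":27,"e":48,"u":62,"vg":50},[6,93,12,41,61],{"lcf":68,"s":76},3,{"kwx":42,"tfg":97},1,[97,43,10,94]]}
Value at /u/1/2: 12

Answer: 12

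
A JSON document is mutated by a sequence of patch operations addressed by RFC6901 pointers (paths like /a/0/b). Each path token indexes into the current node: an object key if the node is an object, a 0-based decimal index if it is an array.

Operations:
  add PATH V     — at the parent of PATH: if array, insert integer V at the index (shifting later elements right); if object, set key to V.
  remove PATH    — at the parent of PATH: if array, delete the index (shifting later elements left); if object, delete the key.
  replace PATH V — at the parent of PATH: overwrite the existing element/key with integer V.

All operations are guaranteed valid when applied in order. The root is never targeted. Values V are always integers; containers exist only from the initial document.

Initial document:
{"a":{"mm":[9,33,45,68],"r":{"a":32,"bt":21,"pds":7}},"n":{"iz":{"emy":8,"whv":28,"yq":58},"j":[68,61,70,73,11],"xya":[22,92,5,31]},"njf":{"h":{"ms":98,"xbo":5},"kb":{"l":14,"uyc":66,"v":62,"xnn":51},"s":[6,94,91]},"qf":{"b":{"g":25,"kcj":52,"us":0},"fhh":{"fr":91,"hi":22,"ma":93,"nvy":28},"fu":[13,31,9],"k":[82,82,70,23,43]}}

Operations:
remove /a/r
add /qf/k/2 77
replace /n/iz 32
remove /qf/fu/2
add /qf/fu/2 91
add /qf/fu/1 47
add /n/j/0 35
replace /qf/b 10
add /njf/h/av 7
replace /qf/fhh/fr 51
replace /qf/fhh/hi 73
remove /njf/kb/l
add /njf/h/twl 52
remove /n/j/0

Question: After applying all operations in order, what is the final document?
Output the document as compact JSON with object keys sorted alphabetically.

Answer: {"a":{"mm":[9,33,45,68]},"n":{"iz":32,"j":[68,61,70,73,11],"xya":[22,92,5,31]},"njf":{"h":{"av":7,"ms":98,"twl":52,"xbo":5},"kb":{"uyc":66,"v":62,"xnn":51},"s":[6,94,91]},"qf":{"b":10,"fhh":{"fr":51,"hi":73,"ma":93,"nvy":28},"fu":[13,47,31,91],"k":[82,82,77,70,23,43]}}

Derivation:
After op 1 (remove /a/r): {"a":{"mm":[9,33,45,68]},"n":{"iz":{"emy":8,"whv":28,"yq":58},"j":[68,61,70,73,11],"xya":[22,92,5,31]},"njf":{"h":{"ms":98,"xbo":5},"kb":{"l":14,"uyc":66,"v":62,"xnn":51},"s":[6,94,91]},"qf":{"b":{"g":25,"kcj":52,"us":0},"fhh":{"fr":91,"hi":22,"ma":93,"nvy":28},"fu":[13,31,9],"k":[82,82,70,23,43]}}
After op 2 (add /qf/k/2 77): {"a":{"mm":[9,33,45,68]},"n":{"iz":{"emy":8,"whv":28,"yq":58},"j":[68,61,70,73,11],"xya":[22,92,5,31]},"njf":{"h":{"ms":98,"xbo":5},"kb":{"l":14,"uyc":66,"v":62,"xnn":51},"s":[6,94,91]},"qf":{"b":{"g":25,"kcj":52,"us":0},"fhh":{"fr":91,"hi":22,"ma":93,"nvy":28},"fu":[13,31,9],"k":[82,82,77,70,23,43]}}
After op 3 (replace /n/iz 32): {"a":{"mm":[9,33,45,68]},"n":{"iz":32,"j":[68,61,70,73,11],"xya":[22,92,5,31]},"njf":{"h":{"ms":98,"xbo":5},"kb":{"l":14,"uyc":66,"v":62,"xnn":51},"s":[6,94,91]},"qf":{"b":{"g":25,"kcj":52,"us":0},"fhh":{"fr":91,"hi":22,"ma":93,"nvy":28},"fu":[13,31,9],"k":[82,82,77,70,23,43]}}
After op 4 (remove /qf/fu/2): {"a":{"mm":[9,33,45,68]},"n":{"iz":32,"j":[68,61,70,73,11],"xya":[22,92,5,31]},"njf":{"h":{"ms":98,"xbo":5},"kb":{"l":14,"uyc":66,"v":62,"xnn":51},"s":[6,94,91]},"qf":{"b":{"g":25,"kcj":52,"us":0},"fhh":{"fr":91,"hi":22,"ma":93,"nvy":28},"fu":[13,31],"k":[82,82,77,70,23,43]}}
After op 5 (add /qf/fu/2 91): {"a":{"mm":[9,33,45,68]},"n":{"iz":32,"j":[68,61,70,73,11],"xya":[22,92,5,31]},"njf":{"h":{"ms":98,"xbo":5},"kb":{"l":14,"uyc":66,"v":62,"xnn":51},"s":[6,94,91]},"qf":{"b":{"g":25,"kcj":52,"us":0},"fhh":{"fr":91,"hi":22,"ma":93,"nvy":28},"fu":[13,31,91],"k":[82,82,77,70,23,43]}}
After op 6 (add /qf/fu/1 47): {"a":{"mm":[9,33,45,68]},"n":{"iz":32,"j":[68,61,70,73,11],"xya":[22,92,5,31]},"njf":{"h":{"ms":98,"xbo":5},"kb":{"l":14,"uyc":66,"v":62,"xnn":51},"s":[6,94,91]},"qf":{"b":{"g":25,"kcj":52,"us":0},"fhh":{"fr":91,"hi":22,"ma":93,"nvy":28},"fu":[13,47,31,91],"k":[82,82,77,70,23,43]}}
After op 7 (add /n/j/0 35): {"a":{"mm":[9,33,45,68]},"n":{"iz":32,"j":[35,68,61,70,73,11],"xya":[22,92,5,31]},"njf":{"h":{"ms":98,"xbo":5},"kb":{"l":14,"uyc":66,"v":62,"xnn":51},"s":[6,94,91]},"qf":{"b":{"g":25,"kcj":52,"us":0},"fhh":{"fr":91,"hi":22,"ma":93,"nvy":28},"fu":[13,47,31,91],"k":[82,82,77,70,23,43]}}
After op 8 (replace /qf/b 10): {"a":{"mm":[9,33,45,68]},"n":{"iz":32,"j":[35,68,61,70,73,11],"xya":[22,92,5,31]},"njf":{"h":{"ms":98,"xbo":5},"kb":{"l":14,"uyc":66,"v":62,"xnn":51},"s":[6,94,91]},"qf":{"b":10,"fhh":{"fr":91,"hi":22,"ma":93,"nvy":28},"fu":[13,47,31,91],"k":[82,82,77,70,23,43]}}
After op 9 (add /njf/h/av 7): {"a":{"mm":[9,33,45,68]},"n":{"iz":32,"j":[35,68,61,70,73,11],"xya":[22,92,5,31]},"njf":{"h":{"av":7,"ms":98,"xbo":5},"kb":{"l":14,"uyc":66,"v":62,"xnn":51},"s":[6,94,91]},"qf":{"b":10,"fhh":{"fr":91,"hi":22,"ma":93,"nvy":28},"fu":[13,47,31,91],"k":[82,82,77,70,23,43]}}
After op 10 (replace /qf/fhh/fr 51): {"a":{"mm":[9,33,45,68]},"n":{"iz":32,"j":[35,68,61,70,73,11],"xya":[22,92,5,31]},"njf":{"h":{"av":7,"ms":98,"xbo":5},"kb":{"l":14,"uyc":66,"v":62,"xnn":51},"s":[6,94,91]},"qf":{"b":10,"fhh":{"fr":51,"hi":22,"ma":93,"nvy":28},"fu":[13,47,31,91],"k":[82,82,77,70,23,43]}}
After op 11 (replace /qf/fhh/hi 73): {"a":{"mm":[9,33,45,68]},"n":{"iz":32,"j":[35,68,61,70,73,11],"xya":[22,92,5,31]},"njf":{"h":{"av":7,"ms":98,"xbo":5},"kb":{"l":14,"uyc":66,"v":62,"xnn":51},"s":[6,94,91]},"qf":{"b":10,"fhh":{"fr":51,"hi":73,"ma":93,"nvy":28},"fu":[13,47,31,91],"k":[82,82,77,70,23,43]}}
After op 12 (remove /njf/kb/l): {"a":{"mm":[9,33,45,68]},"n":{"iz":32,"j":[35,68,61,70,73,11],"xya":[22,92,5,31]},"njf":{"h":{"av":7,"ms":98,"xbo":5},"kb":{"uyc":66,"v":62,"xnn":51},"s":[6,94,91]},"qf":{"b":10,"fhh":{"fr":51,"hi":73,"ma":93,"nvy":28},"fu":[13,47,31,91],"k":[82,82,77,70,23,43]}}
After op 13 (add /njf/h/twl 52): {"a":{"mm":[9,33,45,68]},"n":{"iz":32,"j":[35,68,61,70,73,11],"xya":[22,92,5,31]},"njf":{"h":{"av":7,"ms":98,"twl":52,"xbo":5},"kb":{"uyc":66,"v":62,"xnn":51},"s":[6,94,91]},"qf":{"b":10,"fhh":{"fr":51,"hi":73,"ma":93,"nvy":28},"fu":[13,47,31,91],"k":[82,82,77,70,23,43]}}
After op 14 (remove /n/j/0): {"a":{"mm":[9,33,45,68]},"n":{"iz":32,"j":[68,61,70,73,11],"xya":[22,92,5,31]},"njf":{"h":{"av":7,"ms":98,"twl":52,"xbo":5},"kb":{"uyc":66,"v":62,"xnn":51},"s":[6,94,91]},"qf":{"b":10,"fhh":{"fr":51,"hi":73,"ma":93,"nvy":28},"fu":[13,47,31,91],"k":[82,82,77,70,23,43]}}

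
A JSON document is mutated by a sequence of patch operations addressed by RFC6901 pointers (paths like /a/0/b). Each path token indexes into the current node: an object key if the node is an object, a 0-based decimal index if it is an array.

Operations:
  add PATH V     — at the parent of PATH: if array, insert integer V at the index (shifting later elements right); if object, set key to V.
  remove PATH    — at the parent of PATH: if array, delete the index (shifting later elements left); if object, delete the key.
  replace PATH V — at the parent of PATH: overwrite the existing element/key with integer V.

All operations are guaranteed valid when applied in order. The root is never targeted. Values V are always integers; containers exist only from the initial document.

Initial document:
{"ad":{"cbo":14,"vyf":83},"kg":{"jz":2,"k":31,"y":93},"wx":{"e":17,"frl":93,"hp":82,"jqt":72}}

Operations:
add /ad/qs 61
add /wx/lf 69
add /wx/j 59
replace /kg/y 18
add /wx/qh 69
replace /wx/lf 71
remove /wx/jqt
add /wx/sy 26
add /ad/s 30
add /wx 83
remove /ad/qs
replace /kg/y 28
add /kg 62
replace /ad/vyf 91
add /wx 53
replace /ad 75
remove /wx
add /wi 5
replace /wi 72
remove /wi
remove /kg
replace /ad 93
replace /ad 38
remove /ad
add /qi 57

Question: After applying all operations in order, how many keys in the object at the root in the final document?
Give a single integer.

After op 1 (add /ad/qs 61): {"ad":{"cbo":14,"qs":61,"vyf":83},"kg":{"jz":2,"k":31,"y":93},"wx":{"e":17,"frl":93,"hp":82,"jqt":72}}
After op 2 (add /wx/lf 69): {"ad":{"cbo":14,"qs":61,"vyf":83},"kg":{"jz":2,"k":31,"y":93},"wx":{"e":17,"frl":93,"hp":82,"jqt":72,"lf":69}}
After op 3 (add /wx/j 59): {"ad":{"cbo":14,"qs":61,"vyf":83},"kg":{"jz":2,"k":31,"y":93},"wx":{"e":17,"frl":93,"hp":82,"j":59,"jqt":72,"lf":69}}
After op 4 (replace /kg/y 18): {"ad":{"cbo":14,"qs":61,"vyf":83},"kg":{"jz":2,"k":31,"y":18},"wx":{"e":17,"frl":93,"hp":82,"j":59,"jqt":72,"lf":69}}
After op 5 (add /wx/qh 69): {"ad":{"cbo":14,"qs":61,"vyf":83},"kg":{"jz":2,"k":31,"y":18},"wx":{"e":17,"frl":93,"hp":82,"j":59,"jqt":72,"lf":69,"qh":69}}
After op 6 (replace /wx/lf 71): {"ad":{"cbo":14,"qs":61,"vyf":83},"kg":{"jz":2,"k":31,"y":18},"wx":{"e":17,"frl":93,"hp":82,"j":59,"jqt":72,"lf":71,"qh":69}}
After op 7 (remove /wx/jqt): {"ad":{"cbo":14,"qs":61,"vyf":83},"kg":{"jz":2,"k":31,"y":18},"wx":{"e":17,"frl":93,"hp":82,"j":59,"lf":71,"qh":69}}
After op 8 (add /wx/sy 26): {"ad":{"cbo":14,"qs":61,"vyf":83},"kg":{"jz":2,"k":31,"y":18},"wx":{"e":17,"frl":93,"hp":82,"j":59,"lf":71,"qh":69,"sy":26}}
After op 9 (add /ad/s 30): {"ad":{"cbo":14,"qs":61,"s":30,"vyf":83},"kg":{"jz":2,"k":31,"y":18},"wx":{"e":17,"frl":93,"hp":82,"j":59,"lf":71,"qh":69,"sy":26}}
After op 10 (add /wx 83): {"ad":{"cbo":14,"qs":61,"s":30,"vyf":83},"kg":{"jz":2,"k":31,"y":18},"wx":83}
After op 11 (remove /ad/qs): {"ad":{"cbo":14,"s":30,"vyf":83},"kg":{"jz":2,"k":31,"y":18},"wx":83}
After op 12 (replace /kg/y 28): {"ad":{"cbo":14,"s":30,"vyf":83},"kg":{"jz":2,"k":31,"y":28},"wx":83}
After op 13 (add /kg 62): {"ad":{"cbo":14,"s":30,"vyf":83},"kg":62,"wx":83}
After op 14 (replace /ad/vyf 91): {"ad":{"cbo":14,"s":30,"vyf":91},"kg":62,"wx":83}
After op 15 (add /wx 53): {"ad":{"cbo":14,"s":30,"vyf":91},"kg":62,"wx":53}
After op 16 (replace /ad 75): {"ad":75,"kg":62,"wx":53}
After op 17 (remove /wx): {"ad":75,"kg":62}
After op 18 (add /wi 5): {"ad":75,"kg":62,"wi":5}
After op 19 (replace /wi 72): {"ad":75,"kg":62,"wi":72}
After op 20 (remove /wi): {"ad":75,"kg":62}
After op 21 (remove /kg): {"ad":75}
After op 22 (replace /ad 93): {"ad":93}
After op 23 (replace /ad 38): {"ad":38}
After op 24 (remove /ad): {}
After op 25 (add /qi 57): {"qi":57}
Size at the root: 1

Answer: 1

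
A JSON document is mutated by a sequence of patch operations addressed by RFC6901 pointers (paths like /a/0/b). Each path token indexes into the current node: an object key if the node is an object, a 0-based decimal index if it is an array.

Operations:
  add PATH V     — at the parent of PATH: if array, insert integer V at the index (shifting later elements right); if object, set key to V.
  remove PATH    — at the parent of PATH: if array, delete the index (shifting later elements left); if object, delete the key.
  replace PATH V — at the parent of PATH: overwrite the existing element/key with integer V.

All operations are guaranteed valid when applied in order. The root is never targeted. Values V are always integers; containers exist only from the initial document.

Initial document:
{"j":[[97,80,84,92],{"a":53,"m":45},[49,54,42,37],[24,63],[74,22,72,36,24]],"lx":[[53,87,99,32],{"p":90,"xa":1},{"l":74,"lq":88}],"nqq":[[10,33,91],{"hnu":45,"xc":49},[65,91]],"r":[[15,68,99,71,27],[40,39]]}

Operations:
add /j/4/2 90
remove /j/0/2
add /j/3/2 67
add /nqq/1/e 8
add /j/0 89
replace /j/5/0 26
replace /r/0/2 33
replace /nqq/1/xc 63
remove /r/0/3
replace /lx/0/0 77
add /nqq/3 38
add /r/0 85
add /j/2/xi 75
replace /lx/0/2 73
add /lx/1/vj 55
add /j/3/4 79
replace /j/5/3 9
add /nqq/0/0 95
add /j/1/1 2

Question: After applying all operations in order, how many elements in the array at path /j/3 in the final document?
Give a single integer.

After op 1 (add /j/4/2 90): {"j":[[97,80,84,92],{"a":53,"m":45},[49,54,42,37],[24,63],[74,22,90,72,36,24]],"lx":[[53,87,99,32],{"p":90,"xa":1},{"l":74,"lq":88}],"nqq":[[10,33,91],{"hnu":45,"xc":49},[65,91]],"r":[[15,68,99,71,27],[40,39]]}
After op 2 (remove /j/0/2): {"j":[[97,80,92],{"a":53,"m":45},[49,54,42,37],[24,63],[74,22,90,72,36,24]],"lx":[[53,87,99,32],{"p":90,"xa":1},{"l":74,"lq":88}],"nqq":[[10,33,91],{"hnu":45,"xc":49},[65,91]],"r":[[15,68,99,71,27],[40,39]]}
After op 3 (add /j/3/2 67): {"j":[[97,80,92],{"a":53,"m":45},[49,54,42,37],[24,63,67],[74,22,90,72,36,24]],"lx":[[53,87,99,32],{"p":90,"xa":1},{"l":74,"lq":88}],"nqq":[[10,33,91],{"hnu":45,"xc":49},[65,91]],"r":[[15,68,99,71,27],[40,39]]}
After op 4 (add /nqq/1/e 8): {"j":[[97,80,92],{"a":53,"m":45},[49,54,42,37],[24,63,67],[74,22,90,72,36,24]],"lx":[[53,87,99,32],{"p":90,"xa":1},{"l":74,"lq":88}],"nqq":[[10,33,91],{"e":8,"hnu":45,"xc":49},[65,91]],"r":[[15,68,99,71,27],[40,39]]}
After op 5 (add /j/0 89): {"j":[89,[97,80,92],{"a":53,"m":45},[49,54,42,37],[24,63,67],[74,22,90,72,36,24]],"lx":[[53,87,99,32],{"p":90,"xa":1},{"l":74,"lq":88}],"nqq":[[10,33,91],{"e":8,"hnu":45,"xc":49},[65,91]],"r":[[15,68,99,71,27],[40,39]]}
After op 6 (replace /j/5/0 26): {"j":[89,[97,80,92],{"a":53,"m":45},[49,54,42,37],[24,63,67],[26,22,90,72,36,24]],"lx":[[53,87,99,32],{"p":90,"xa":1},{"l":74,"lq":88}],"nqq":[[10,33,91],{"e":8,"hnu":45,"xc":49},[65,91]],"r":[[15,68,99,71,27],[40,39]]}
After op 7 (replace /r/0/2 33): {"j":[89,[97,80,92],{"a":53,"m":45},[49,54,42,37],[24,63,67],[26,22,90,72,36,24]],"lx":[[53,87,99,32],{"p":90,"xa":1},{"l":74,"lq":88}],"nqq":[[10,33,91],{"e":8,"hnu":45,"xc":49},[65,91]],"r":[[15,68,33,71,27],[40,39]]}
After op 8 (replace /nqq/1/xc 63): {"j":[89,[97,80,92],{"a":53,"m":45},[49,54,42,37],[24,63,67],[26,22,90,72,36,24]],"lx":[[53,87,99,32],{"p":90,"xa":1},{"l":74,"lq":88}],"nqq":[[10,33,91],{"e":8,"hnu":45,"xc":63},[65,91]],"r":[[15,68,33,71,27],[40,39]]}
After op 9 (remove /r/0/3): {"j":[89,[97,80,92],{"a":53,"m":45},[49,54,42,37],[24,63,67],[26,22,90,72,36,24]],"lx":[[53,87,99,32],{"p":90,"xa":1},{"l":74,"lq":88}],"nqq":[[10,33,91],{"e":8,"hnu":45,"xc":63},[65,91]],"r":[[15,68,33,27],[40,39]]}
After op 10 (replace /lx/0/0 77): {"j":[89,[97,80,92],{"a":53,"m":45},[49,54,42,37],[24,63,67],[26,22,90,72,36,24]],"lx":[[77,87,99,32],{"p":90,"xa":1},{"l":74,"lq":88}],"nqq":[[10,33,91],{"e":8,"hnu":45,"xc":63},[65,91]],"r":[[15,68,33,27],[40,39]]}
After op 11 (add /nqq/3 38): {"j":[89,[97,80,92],{"a":53,"m":45},[49,54,42,37],[24,63,67],[26,22,90,72,36,24]],"lx":[[77,87,99,32],{"p":90,"xa":1},{"l":74,"lq":88}],"nqq":[[10,33,91],{"e":8,"hnu":45,"xc":63},[65,91],38],"r":[[15,68,33,27],[40,39]]}
After op 12 (add /r/0 85): {"j":[89,[97,80,92],{"a":53,"m":45},[49,54,42,37],[24,63,67],[26,22,90,72,36,24]],"lx":[[77,87,99,32],{"p":90,"xa":1},{"l":74,"lq":88}],"nqq":[[10,33,91],{"e":8,"hnu":45,"xc":63},[65,91],38],"r":[85,[15,68,33,27],[40,39]]}
After op 13 (add /j/2/xi 75): {"j":[89,[97,80,92],{"a":53,"m":45,"xi":75},[49,54,42,37],[24,63,67],[26,22,90,72,36,24]],"lx":[[77,87,99,32],{"p":90,"xa":1},{"l":74,"lq":88}],"nqq":[[10,33,91],{"e":8,"hnu":45,"xc":63},[65,91],38],"r":[85,[15,68,33,27],[40,39]]}
After op 14 (replace /lx/0/2 73): {"j":[89,[97,80,92],{"a":53,"m":45,"xi":75},[49,54,42,37],[24,63,67],[26,22,90,72,36,24]],"lx":[[77,87,73,32],{"p":90,"xa":1},{"l":74,"lq":88}],"nqq":[[10,33,91],{"e":8,"hnu":45,"xc":63},[65,91],38],"r":[85,[15,68,33,27],[40,39]]}
After op 15 (add /lx/1/vj 55): {"j":[89,[97,80,92],{"a":53,"m":45,"xi":75},[49,54,42,37],[24,63,67],[26,22,90,72,36,24]],"lx":[[77,87,73,32],{"p":90,"vj":55,"xa":1},{"l":74,"lq":88}],"nqq":[[10,33,91],{"e":8,"hnu":45,"xc":63},[65,91],38],"r":[85,[15,68,33,27],[40,39]]}
After op 16 (add /j/3/4 79): {"j":[89,[97,80,92],{"a":53,"m":45,"xi":75},[49,54,42,37,79],[24,63,67],[26,22,90,72,36,24]],"lx":[[77,87,73,32],{"p":90,"vj":55,"xa":1},{"l":74,"lq":88}],"nqq":[[10,33,91],{"e":8,"hnu":45,"xc":63},[65,91],38],"r":[85,[15,68,33,27],[40,39]]}
After op 17 (replace /j/5/3 9): {"j":[89,[97,80,92],{"a":53,"m":45,"xi":75},[49,54,42,37,79],[24,63,67],[26,22,90,9,36,24]],"lx":[[77,87,73,32],{"p":90,"vj":55,"xa":1},{"l":74,"lq":88}],"nqq":[[10,33,91],{"e":8,"hnu":45,"xc":63},[65,91],38],"r":[85,[15,68,33,27],[40,39]]}
After op 18 (add /nqq/0/0 95): {"j":[89,[97,80,92],{"a":53,"m":45,"xi":75},[49,54,42,37,79],[24,63,67],[26,22,90,9,36,24]],"lx":[[77,87,73,32],{"p":90,"vj":55,"xa":1},{"l":74,"lq":88}],"nqq":[[95,10,33,91],{"e":8,"hnu":45,"xc":63},[65,91],38],"r":[85,[15,68,33,27],[40,39]]}
After op 19 (add /j/1/1 2): {"j":[89,[97,2,80,92],{"a":53,"m":45,"xi":75},[49,54,42,37,79],[24,63,67],[26,22,90,9,36,24]],"lx":[[77,87,73,32],{"p":90,"vj":55,"xa":1},{"l":74,"lq":88}],"nqq":[[95,10,33,91],{"e":8,"hnu":45,"xc":63},[65,91],38],"r":[85,[15,68,33,27],[40,39]]}
Size at path /j/3: 5

Answer: 5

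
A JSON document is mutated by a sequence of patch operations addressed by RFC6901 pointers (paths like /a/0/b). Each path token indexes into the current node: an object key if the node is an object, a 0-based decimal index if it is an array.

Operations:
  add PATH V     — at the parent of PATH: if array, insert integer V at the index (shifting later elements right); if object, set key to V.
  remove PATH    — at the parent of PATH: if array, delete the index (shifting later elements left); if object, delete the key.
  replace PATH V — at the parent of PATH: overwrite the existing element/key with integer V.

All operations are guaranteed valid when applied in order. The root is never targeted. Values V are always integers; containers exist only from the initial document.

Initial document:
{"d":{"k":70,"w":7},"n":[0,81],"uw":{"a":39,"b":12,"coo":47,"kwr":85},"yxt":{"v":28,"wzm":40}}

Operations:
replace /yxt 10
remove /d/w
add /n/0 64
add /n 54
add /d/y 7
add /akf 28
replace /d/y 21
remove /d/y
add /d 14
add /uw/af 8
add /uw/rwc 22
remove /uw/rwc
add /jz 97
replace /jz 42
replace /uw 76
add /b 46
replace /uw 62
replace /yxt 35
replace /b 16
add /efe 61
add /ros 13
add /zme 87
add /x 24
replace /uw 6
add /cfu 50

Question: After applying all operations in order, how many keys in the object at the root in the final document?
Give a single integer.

Answer: 12

Derivation:
After op 1 (replace /yxt 10): {"d":{"k":70,"w":7},"n":[0,81],"uw":{"a":39,"b":12,"coo":47,"kwr":85},"yxt":10}
After op 2 (remove /d/w): {"d":{"k":70},"n":[0,81],"uw":{"a":39,"b":12,"coo":47,"kwr":85},"yxt":10}
After op 3 (add /n/0 64): {"d":{"k":70},"n":[64,0,81],"uw":{"a":39,"b":12,"coo":47,"kwr":85},"yxt":10}
After op 4 (add /n 54): {"d":{"k":70},"n":54,"uw":{"a":39,"b":12,"coo":47,"kwr":85},"yxt":10}
After op 5 (add /d/y 7): {"d":{"k":70,"y":7},"n":54,"uw":{"a":39,"b":12,"coo":47,"kwr":85},"yxt":10}
After op 6 (add /akf 28): {"akf":28,"d":{"k":70,"y":7},"n":54,"uw":{"a":39,"b":12,"coo":47,"kwr":85},"yxt":10}
After op 7 (replace /d/y 21): {"akf":28,"d":{"k":70,"y":21},"n":54,"uw":{"a":39,"b":12,"coo":47,"kwr":85},"yxt":10}
After op 8 (remove /d/y): {"akf":28,"d":{"k":70},"n":54,"uw":{"a":39,"b":12,"coo":47,"kwr":85},"yxt":10}
After op 9 (add /d 14): {"akf":28,"d":14,"n":54,"uw":{"a":39,"b":12,"coo":47,"kwr":85},"yxt":10}
After op 10 (add /uw/af 8): {"akf":28,"d":14,"n":54,"uw":{"a":39,"af":8,"b":12,"coo":47,"kwr":85},"yxt":10}
After op 11 (add /uw/rwc 22): {"akf":28,"d":14,"n":54,"uw":{"a":39,"af":8,"b":12,"coo":47,"kwr":85,"rwc":22},"yxt":10}
After op 12 (remove /uw/rwc): {"akf":28,"d":14,"n":54,"uw":{"a":39,"af":8,"b":12,"coo":47,"kwr":85},"yxt":10}
After op 13 (add /jz 97): {"akf":28,"d":14,"jz":97,"n":54,"uw":{"a":39,"af":8,"b":12,"coo":47,"kwr":85},"yxt":10}
After op 14 (replace /jz 42): {"akf":28,"d":14,"jz":42,"n":54,"uw":{"a":39,"af":8,"b":12,"coo":47,"kwr":85},"yxt":10}
After op 15 (replace /uw 76): {"akf":28,"d":14,"jz":42,"n":54,"uw":76,"yxt":10}
After op 16 (add /b 46): {"akf":28,"b":46,"d":14,"jz":42,"n":54,"uw":76,"yxt":10}
After op 17 (replace /uw 62): {"akf":28,"b":46,"d":14,"jz":42,"n":54,"uw":62,"yxt":10}
After op 18 (replace /yxt 35): {"akf":28,"b":46,"d":14,"jz":42,"n":54,"uw":62,"yxt":35}
After op 19 (replace /b 16): {"akf":28,"b":16,"d":14,"jz":42,"n":54,"uw":62,"yxt":35}
After op 20 (add /efe 61): {"akf":28,"b":16,"d":14,"efe":61,"jz":42,"n":54,"uw":62,"yxt":35}
After op 21 (add /ros 13): {"akf":28,"b":16,"d":14,"efe":61,"jz":42,"n":54,"ros":13,"uw":62,"yxt":35}
After op 22 (add /zme 87): {"akf":28,"b":16,"d":14,"efe":61,"jz":42,"n":54,"ros":13,"uw":62,"yxt":35,"zme":87}
After op 23 (add /x 24): {"akf":28,"b":16,"d":14,"efe":61,"jz":42,"n":54,"ros":13,"uw":62,"x":24,"yxt":35,"zme":87}
After op 24 (replace /uw 6): {"akf":28,"b":16,"d":14,"efe":61,"jz":42,"n":54,"ros":13,"uw":6,"x":24,"yxt":35,"zme":87}
After op 25 (add /cfu 50): {"akf":28,"b":16,"cfu":50,"d":14,"efe":61,"jz":42,"n":54,"ros":13,"uw":6,"x":24,"yxt":35,"zme":87}
Size at the root: 12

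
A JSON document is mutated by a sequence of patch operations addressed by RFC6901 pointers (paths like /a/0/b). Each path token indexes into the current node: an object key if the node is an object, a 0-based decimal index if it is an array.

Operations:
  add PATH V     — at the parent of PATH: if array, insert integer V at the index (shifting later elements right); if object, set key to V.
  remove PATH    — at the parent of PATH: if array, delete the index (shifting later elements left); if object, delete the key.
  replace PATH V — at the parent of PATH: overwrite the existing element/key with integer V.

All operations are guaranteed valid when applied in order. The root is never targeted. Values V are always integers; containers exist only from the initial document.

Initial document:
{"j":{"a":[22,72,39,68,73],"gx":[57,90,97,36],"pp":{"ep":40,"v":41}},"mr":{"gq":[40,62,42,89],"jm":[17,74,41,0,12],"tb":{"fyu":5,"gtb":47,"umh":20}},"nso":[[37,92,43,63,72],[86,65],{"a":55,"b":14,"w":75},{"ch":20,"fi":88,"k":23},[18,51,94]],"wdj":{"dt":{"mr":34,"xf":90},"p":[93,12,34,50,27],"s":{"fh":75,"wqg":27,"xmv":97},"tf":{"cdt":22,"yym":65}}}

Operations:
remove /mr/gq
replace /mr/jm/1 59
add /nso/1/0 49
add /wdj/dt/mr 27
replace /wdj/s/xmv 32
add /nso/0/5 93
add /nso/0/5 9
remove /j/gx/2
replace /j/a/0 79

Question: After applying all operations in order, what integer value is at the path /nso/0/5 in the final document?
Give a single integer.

Answer: 9

Derivation:
After op 1 (remove /mr/gq): {"j":{"a":[22,72,39,68,73],"gx":[57,90,97,36],"pp":{"ep":40,"v":41}},"mr":{"jm":[17,74,41,0,12],"tb":{"fyu":5,"gtb":47,"umh":20}},"nso":[[37,92,43,63,72],[86,65],{"a":55,"b":14,"w":75},{"ch":20,"fi":88,"k":23},[18,51,94]],"wdj":{"dt":{"mr":34,"xf":90},"p":[93,12,34,50,27],"s":{"fh":75,"wqg":27,"xmv":97},"tf":{"cdt":22,"yym":65}}}
After op 2 (replace /mr/jm/1 59): {"j":{"a":[22,72,39,68,73],"gx":[57,90,97,36],"pp":{"ep":40,"v":41}},"mr":{"jm":[17,59,41,0,12],"tb":{"fyu":5,"gtb":47,"umh":20}},"nso":[[37,92,43,63,72],[86,65],{"a":55,"b":14,"w":75},{"ch":20,"fi":88,"k":23},[18,51,94]],"wdj":{"dt":{"mr":34,"xf":90},"p":[93,12,34,50,27],"s":{"fh":75,"wqg":27,"xmv":97},"tf":{"cdt":22,"yym":65}}}
After op 3 (add /nso/1/0 49): {"j":{"a":[22,72,39,68,73],"gx":[57,90,97,36],"pp":{"ep":40,"v":41}},"mr":{"jm":[17,59,41,0,12],"tb":{"fyu":5,"gtb":47,"umh":20}},"nso":[[37,92,43,63,72],[49,86,65],{"a":55,"b":14,"w":75},{"ch":20,"fi":88,"k":23},[18,51,94]],"wdj":{"dt":{"mr":34,"xf":90},"p":[93,12,34,50,27],"s":{"fh":75,"wqg":27,"xmv":97},"tf":{"cdt":22,"yym":65}}}
After op 4 (add /wdj/dt/mr 27): {"j":{"a":[22,72,39,68,73],"gx":[57,90,97,36],"pp":{"ep":40,"v":41}},"mr":{"jm":[17,59,41,0,12],"tb":{"fyu":5,"gtb":47,"umh":20}},"nso":[[37,92,43,63,72],[49,86,65],{"a":55,"b":14,"w":75},{"ch":20,"fi":88,"k":23},[18,51,94]],"wdj":{"dt":{"mr":27,"xf":90},"p":[93,12,34,50,27],"s":{"fh":75,"wqg":27,"xmv":97},"tf":{"cdt":22,"yym":65}}}
After op 5 (replace /wdj/s/xmv 32): {"j":{"a":[22,72,39,68,73],"gx":[57,90,97,36],"pp":{"ep":40,"v":41}},"mr":{"jm":[17,59,41,0,12],"tb":{"fyu":5,"gtb":47,"umh":20}},"nso":[[37,92,43,63,72],[49,86,65],{"a":55,"b":14,"w":75},{"ch":20,"fi":88,"k":23},[18,51,94]],"wdj":{"dt":{"mr":27,"xf":90},"p":[93,12,34,50,27],"s":{"fh":75,"wqg":27,"xmv":32},"tf":{"cdt":22,"yym":65}}}
After op 6 (add /nso/0/5 93): {"j":{"a":[22,72,39,68,73],"gx":[57,90,97,36],"pp":{"ep":40,"v":41}},"mr":{"jm":[17,59,41,0,12],"tb":{"fyu":5,"gtb":47,"umh":20}},"nso":[[37,92,43,63,72,93],[49,86,65],{"a":55,"b":14,"w":75},{"ch":20,"fi":88,"k":23},[18,51,94]],"wdj":{"dt":{"mr":27,"xf":90},"p":[93,12,34,50,27],"s":{"fh":75,"wqg":27,"xmv":32},"tf":{"cdt":22,"yym":65}}}
After op 7 (add /nso/0/5 9): {"j":{"a":[22,72,39,68,73],"gx":[57,90,97,36],"pp":{"ep":40,"v":41}},"mr":{"jm":[17,59,41,0,12],"tb":{"fyu":5,"gtb":47,"umh":20}},"nso":[[37,92,43,63,72,9,93],[49,86,65],{"a":55,"b":14,"w":75},{"ch":20,"fi":88,"k":23},[18,51,94]],"wdj":{"dt":{"mr":27,"xf":90},"p":[93,12,34,50,27],"s":{"fh":75,"wqg":27,"xmv":32},"tf":{"cdt":22,"yym":65}}}
After op 8 (remove /j/gx/2): {"j":{"a":[22,72,39,68,73],"gx":[57,90,36],"pp":{"ep":40,"v":41}},"mr":{"jm":[17,59,41,0,12],"tb":{"fyu":5,"gtb":47,"umh":20}},"nso":[[37,92,43,63,72,9,93],[49,86,65],{"a":55,"b":14,"w":75},{"ch":20,"fi":88,"k":23},[18,51,94]],"wdj":{"dt":{"mr":27,"xf":90},"p":[93,12,34,50,27],"s":{"fh":75,"wqg":27,"xmv":32},"tf":{"cdt":22,"yym":65}}}
After op 9 (replace /j/a/0 79): {"j":{"a":[79,72,39,68,73],"gx":[57,90,36],"pp":{"ep":40,"v":41}},"mr":{"jm":[17,59,41,0,12],"tb":{"fyu":5,"gtb":47,"umh":20}},"nso":[[37,92,43,63,72,9,93],[49,86,65],{"a":55,"b":14,"w":75},{"ch":20,"fi":88,"k":23},[18,51,94]],"wdj":{"dt":{"mr":27,"xf":90},"p":[93,12,34,50,27],"s":{"fh":75,"wqg":27,"xmv":32},"tf":{"cdt":22,"yym":65}}}
Value at /nso/0/5: 9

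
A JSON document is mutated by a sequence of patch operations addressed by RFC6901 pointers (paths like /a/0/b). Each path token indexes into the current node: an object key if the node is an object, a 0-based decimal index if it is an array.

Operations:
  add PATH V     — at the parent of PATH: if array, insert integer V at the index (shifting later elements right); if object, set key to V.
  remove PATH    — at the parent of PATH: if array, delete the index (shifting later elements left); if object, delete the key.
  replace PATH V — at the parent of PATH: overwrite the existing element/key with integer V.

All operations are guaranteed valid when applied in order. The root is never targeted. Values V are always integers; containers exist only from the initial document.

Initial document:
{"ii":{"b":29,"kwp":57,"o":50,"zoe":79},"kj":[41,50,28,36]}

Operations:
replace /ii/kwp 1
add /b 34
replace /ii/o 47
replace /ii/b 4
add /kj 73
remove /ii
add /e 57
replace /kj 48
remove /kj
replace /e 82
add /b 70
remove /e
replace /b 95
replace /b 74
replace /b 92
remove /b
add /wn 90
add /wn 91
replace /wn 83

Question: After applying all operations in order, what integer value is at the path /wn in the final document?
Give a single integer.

After op 1 (replace /ii/kwp 1): {"ii":{"b":29,"kwp":1,"o":50,"zoe":79},"kj":[41,50,28,36]}
After op 2 (add /b 34): {"b":34,"ii":{"b":29,"kwp":1,"o":50,"zoe":79},"kj":[41,50,28,36]}
After op 3 (replace /ii/o 47): {"b":34,"ii":{"b":29,"kwp":1,"o":47,"zoe":79},"kj":[41,50,28,36]}
After op 4 (replace /ii/b 4): {"b":34,"ii":{"b":4,"kwp":1,"o":47,"zoe":79},"kj":[41,50,28,36]}
After op 5 (add /kj 73): {"b":34,"ii":{"b":4,"kwp":1,"o":47,"zoe":79},"kj":73}
After op 6 (remove /ii): {"b":34,"kj":73}
After op 7 (add /e 57): {"b":34,"e":57,"kj":73}
After op 8 (replace /kj 48): {"b":34,"e":57,"kj":48}
After op 9 (remove /kj): {"b":34,"e":57}
After op 10 (replace /e 82): {"b":34,"e":82}
After op 11 (add /b 70): {"b":70,"e":82}
After op 12 (remove /e): {"b":70}
After op 13 (replace /b 95): {"b":95}
After op 14 (replace /b 74): {"b":74}
After op 15 (replace /b 92): {"b":92}
After op 16 (remove /b): {}
After op 17 (add /wn 90): {"wn":90}
After op 18 (add /wn 91): {"wn":91}
After op 19 (replace /wn 83): {"wn":83}
Value at /wn: 83

Answer: 83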